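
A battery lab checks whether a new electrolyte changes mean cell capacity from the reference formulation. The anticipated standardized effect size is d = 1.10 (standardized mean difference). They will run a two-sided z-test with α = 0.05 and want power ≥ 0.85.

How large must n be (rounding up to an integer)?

Set Φ(δ − 1.960) = 0.85; then δ − 1.960 = Φ⁻¹(0.85) = 1.036, giving δ = 2.996.
(The Φ(−δ − z_{α/2}) term is vanishingly small for δ > 0 and is dropped in the standard sample-size formula.)
δ = d·√n ⇒ n = (δ/d)² = (2.996 / 1.10)² = 7.42.
Round up to the next whole unit.

n = 8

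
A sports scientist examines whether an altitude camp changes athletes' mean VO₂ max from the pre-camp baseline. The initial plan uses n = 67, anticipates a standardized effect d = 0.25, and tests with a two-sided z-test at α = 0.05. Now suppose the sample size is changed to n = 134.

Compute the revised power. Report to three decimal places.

With n = 134: δ = d·√n = 0.25 × √134 = 2.8940. Critical value z_{0.025} = 1.960.
Revised power = Φ(δ − 1.960) + Φ(−δ − 1.960) = Φ(0.934) + Φ(-4.854) = 0.8248 + 0.0000 = 0.8248.

Power ≈ 0.825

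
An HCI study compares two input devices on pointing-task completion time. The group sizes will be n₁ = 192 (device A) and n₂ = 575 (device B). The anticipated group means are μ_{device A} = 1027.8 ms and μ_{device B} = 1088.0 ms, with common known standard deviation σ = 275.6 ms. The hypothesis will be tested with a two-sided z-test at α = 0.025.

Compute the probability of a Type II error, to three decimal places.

Standardized effect: d = |μ_{device A} − μ_{device B}| / σ = |1027.8 − 1088.0| / 275.6 = 0.2184
Noncentrality parameter: δ = d / √(1/n₁ + 1/n₂) = 0.2184 / √(1/192 + 1/575) = 2.6206
Critical value for a two-sided test at α = 0.025: z_{α/2} = 2.241.
Power = Φ(δ − 2.241) + Φ(−δ − 2.241) = Φ(0.379) + Φ(-4.862) = 0.6477 + 0.0000 = 0.6477.
Type II error: β = 1 − power = 1 − 0.6477 = 0.3523.

β ≈ 0.352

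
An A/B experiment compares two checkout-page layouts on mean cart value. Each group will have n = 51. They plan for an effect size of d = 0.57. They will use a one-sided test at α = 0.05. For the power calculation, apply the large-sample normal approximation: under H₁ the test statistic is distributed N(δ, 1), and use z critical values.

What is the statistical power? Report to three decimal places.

Power ≈ 0.891

Noncentrality parameter: δ = d·√(n/2) = 0.57 × √(51/2) = 2.8784
Critical value for a one-sided test at α = 0.05: z_α = 1.645.
Power = P(Z > 1.645 − δ) = Φ(1.234) = 0.8913.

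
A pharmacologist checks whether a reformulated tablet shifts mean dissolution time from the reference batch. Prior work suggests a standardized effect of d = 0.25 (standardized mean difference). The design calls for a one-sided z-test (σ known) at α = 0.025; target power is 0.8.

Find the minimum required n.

Set Φ(δ − 1.960) = 0.8; then δ − 1.960 = Φ⁻¹(0.8) = 0.842, giving δ = 2.802.
δ = d·√n ⇒ n = (δ/d)² = (2.802 / 0.25)² = 125.58.
Rounding up, n = 126.

n = 126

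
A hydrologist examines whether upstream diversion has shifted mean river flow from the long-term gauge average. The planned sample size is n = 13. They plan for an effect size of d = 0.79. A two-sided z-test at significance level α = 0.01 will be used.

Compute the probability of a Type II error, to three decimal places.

β ≈ 0.393

Noncentrality parameter: δ = d·√n = 0.79 × √13 = 2.8484
Two-sided α = 0.01 → critical value z_{0.005} = 2.576.
Power = Φ(δ − 2.576) + Φ(−δ − 2.576) = Φ(0.273) + Φ(-5.424) = 0.6074 + 0.0000 = 0.6074.
Type II error: β = 1 − power = 1 − 0.6074 = 0.3926.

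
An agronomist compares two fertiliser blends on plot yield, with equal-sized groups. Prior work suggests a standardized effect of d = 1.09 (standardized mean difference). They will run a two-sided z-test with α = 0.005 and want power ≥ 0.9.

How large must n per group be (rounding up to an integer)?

Set Φ(δ − 2.807) = 0.9; then δ − 2.807 = Φ⁻¹(0.9) = 1.282, giving δ = 4.089.
(Ignoring the negligible lower-tail rejection probability gives the usual closed-form inversion.)
δ = d·√(n/2) ⇒ n = 2(δ/d)² = 2 × (4.089 / 1.09)² = 28.14.
Rounding up, n = 29 per group.

n = 29 per group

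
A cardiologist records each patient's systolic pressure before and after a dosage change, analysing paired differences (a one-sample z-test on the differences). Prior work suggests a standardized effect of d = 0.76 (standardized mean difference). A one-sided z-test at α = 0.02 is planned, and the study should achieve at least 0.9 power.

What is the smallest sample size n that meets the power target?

Set Φ(δ − 2.054) = 0.9; then δ − 2.054 = Φ⁻¹(0.9) = 1.282, giving δ = 3.335.
δ = d·√n ⇒ n = (δ/d)² = (3.335 / 0.76)² = 19.26.
Round up to the next whole unit.

n = 20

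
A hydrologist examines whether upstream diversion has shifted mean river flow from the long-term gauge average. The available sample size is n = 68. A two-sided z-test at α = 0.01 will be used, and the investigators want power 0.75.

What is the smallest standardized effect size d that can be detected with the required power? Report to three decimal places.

Required noncentrality: δ = z_{0.005} + z_{0.25} = 2.576 + 0.674 = 3.250.
(The second rejection-region term Φ(−δ − z_{α/2}) is negligible and dropped.)
δ = d·√n ⇒ d = δ/√n = 3.250/√68 = 0.3942.

d ≈ 0.394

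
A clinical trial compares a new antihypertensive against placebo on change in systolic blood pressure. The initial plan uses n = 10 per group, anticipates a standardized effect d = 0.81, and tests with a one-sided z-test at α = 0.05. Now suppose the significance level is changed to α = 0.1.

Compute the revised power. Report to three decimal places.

δ = d·√(n/2) = 0.81 × √(10/2) = 1.8112 (unchanged). New critical value: z_{0.1} = 1.282.
Revised power = Φ(δ − 1.282) = Φ(0.530) = 0.7018.

Power ≈ 0.702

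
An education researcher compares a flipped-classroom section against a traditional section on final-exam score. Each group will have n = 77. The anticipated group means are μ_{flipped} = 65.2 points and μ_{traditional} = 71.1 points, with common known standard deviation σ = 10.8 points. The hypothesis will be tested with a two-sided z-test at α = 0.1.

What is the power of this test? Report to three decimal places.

Standardized effect: d = |μ_{flipped} − μ_{traditional}| / σ = |65.2 − 71.1| / 10.8 = 0.5463
Noncentrality parameter: δ = d·√(n/2) = 0.5463 × √(77/2) = 3.3897
Critical value for a two-sided test at α = 0.1: z_{α/2} = 1.645.
Power = Φ(δ − 1.645) + Φ(−δ − 1.645) = Φ(1.745) + Φ(-5.035) = 0.9595 + 0.0000 = 0.9595.

Power ≈ 0.959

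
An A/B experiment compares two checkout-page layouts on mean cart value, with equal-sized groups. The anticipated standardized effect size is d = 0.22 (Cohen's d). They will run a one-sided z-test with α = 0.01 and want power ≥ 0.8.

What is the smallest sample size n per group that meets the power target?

n = 415 per group

For power 0.8 need Φ(δ − z_{0.01}) = 0.8, so δ = z_{0.01} + z_{0.20} = 2.326 + 0.842 = 3.168.
δ = d·√(n/2) ⇒ n = 2(δ/d)² = 2 × (3.168 / 0.22)² = 414.71.
Round up to the next whole unit.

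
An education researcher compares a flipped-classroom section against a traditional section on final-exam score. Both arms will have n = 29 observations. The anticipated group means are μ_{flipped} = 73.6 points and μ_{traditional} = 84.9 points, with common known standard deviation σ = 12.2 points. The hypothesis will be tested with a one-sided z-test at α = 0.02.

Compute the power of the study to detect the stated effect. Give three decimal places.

Power ≈ 0.930

Standardized effect: d = |μ_{flipped} − μ_{traditional}| / σ = |73.6 − 84.9| / 12.2 = 0.9262
Noncentrality parameter: δ = d·√(n/2) = 0.9262 × √(29/2) = 3.5270
One-sided α = 0.02 → critical value z_{0.02} = 2.054.
Power = P(Z > 2.054 − δ) = Φ(1.473) = 0.9297.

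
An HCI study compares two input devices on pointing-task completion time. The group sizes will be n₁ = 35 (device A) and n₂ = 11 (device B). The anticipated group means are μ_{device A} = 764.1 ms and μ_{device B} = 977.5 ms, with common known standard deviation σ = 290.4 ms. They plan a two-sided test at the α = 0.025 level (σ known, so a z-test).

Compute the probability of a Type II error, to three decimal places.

Standardized effect: d = |μ_{device A} − μ_{device B}| / σ = |764.1 − 977.5| / 290.4 = 0.7348
Noncentrality parameter: δ = d / √(1/n₁ + 1/n₂) = 0.7348 / √(1/35 + 1/11) = 2.1259
Two-sided α = 0.025 → critical value z_{0.0125} = 2.241.
Power = Φ(δ − 2.241) + Φ(−δ − 2.241) = Φ(-0.115) + Φ(-4.367) = 0.4540 + 0.0000 = 0.4540.
Type II error: β = 1 − power = 1 − 0.4540 = 0.5460.

β ≈ 0.546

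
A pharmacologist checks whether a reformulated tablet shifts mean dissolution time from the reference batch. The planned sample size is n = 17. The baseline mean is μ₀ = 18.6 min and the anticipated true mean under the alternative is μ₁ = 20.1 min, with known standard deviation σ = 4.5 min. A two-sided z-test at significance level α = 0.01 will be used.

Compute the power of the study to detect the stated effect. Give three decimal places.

Standardized effect: d = |μ₁ − μ₀| / σ = |20.1 − 18.6| / 4.5 = 0.3333
Noncentrality parameter: λ = d·√n = 0.3333 × √17 = 1.3744
Two-sided α = 0.01 → critical value z_{0.005} = 2.576.
Power = Φ(λ − 2.576) + Φ(−λ − 2.576) = Φ(-1.201) + Φ(-3.950) = 0.1148 + 0.0000 = 0.1148.

Power ≈ 0.115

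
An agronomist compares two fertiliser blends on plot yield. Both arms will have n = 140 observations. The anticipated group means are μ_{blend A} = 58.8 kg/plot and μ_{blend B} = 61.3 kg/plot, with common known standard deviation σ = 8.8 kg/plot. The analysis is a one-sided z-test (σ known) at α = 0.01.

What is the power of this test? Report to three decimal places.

Power ≈ 0.520

Standardized effect: d = |μ_{blend A} − μ_{blend B}| / σ = |58.8 − 61.3| / 8.8 = 0.2841
Noncentrality parameter: λ = d·√(n/2) = 0.2841 × √(140/2) = 2.3769
Critical value for a one-sided test at α = 0.01: z_α = 2.326.
Power = Φ(λ − 2.326) = Φ(0.051) = 0.5201.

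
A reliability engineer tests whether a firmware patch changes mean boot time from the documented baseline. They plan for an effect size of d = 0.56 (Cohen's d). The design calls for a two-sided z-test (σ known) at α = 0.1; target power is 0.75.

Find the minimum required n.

n = 18

Set Φ(δ − 1.645) = 0.75; then δ − 1.645 = Φ⁻¹(0.75) = 0.674, giving δ = 2.319.
(For δ > 0 the lower-tail rejection region contributes negligibly to power, so the one-term inversion is standard.)
δ = d·√n ⇒ n = (δ/d)² = (2.319 / 0.56)² = 17.15.
Round up to the next whole unit.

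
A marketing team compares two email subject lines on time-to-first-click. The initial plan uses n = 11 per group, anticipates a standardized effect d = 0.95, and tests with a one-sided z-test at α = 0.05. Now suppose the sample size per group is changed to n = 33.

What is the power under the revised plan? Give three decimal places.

Power ≈ 0.987

With n = 33 per group: δ = d·√(n/2) = 0.95 × √(33/2) = 3.8589. Critical value z_{0.05} = 1.645.
Revised power = P(Z > 1.645 − δ) = Φ(2.214) = 0.9866.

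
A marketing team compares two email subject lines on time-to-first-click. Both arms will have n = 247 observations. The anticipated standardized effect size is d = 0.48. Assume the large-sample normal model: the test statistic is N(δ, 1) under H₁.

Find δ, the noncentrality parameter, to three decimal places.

δ ≈ 5.334

δ = d·√(n/2) = 0.48 × √(247/2) = 5.3343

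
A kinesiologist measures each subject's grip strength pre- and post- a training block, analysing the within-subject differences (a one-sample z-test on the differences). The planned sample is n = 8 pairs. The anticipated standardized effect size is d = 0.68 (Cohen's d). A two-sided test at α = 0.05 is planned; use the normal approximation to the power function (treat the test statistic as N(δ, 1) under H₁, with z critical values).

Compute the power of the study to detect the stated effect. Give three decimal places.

Noncentrality parameter: δ = d·√n = 0.68 × √8 = 1.9233
Two-sided α = 0.05 → critical value z_{0.025} = 1.960.
Power = Φ(δ − 1.960) + Φ(−δ − 1.960) = Φ(-0.037) + Φ(-3.883) = 0.4854 + 0.0001 = 0.4854.

Power ≈ 0.485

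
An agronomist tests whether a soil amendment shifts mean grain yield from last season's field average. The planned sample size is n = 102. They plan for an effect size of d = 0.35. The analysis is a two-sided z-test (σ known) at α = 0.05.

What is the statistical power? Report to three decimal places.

Power ≈ 0.942

Noncentrality parameter: δ = d·√n = 0.35 × √102 = 3.5348
Critical value for a two-sided test at α = 0.05: z_{α/2} = 1.960.
Power = Φ(δ − 1.960) + Φ(−δ − 1.960) = Φ(1.575) + Φ(-5.495) = 0.9424 + 0.0000 = 0.9424.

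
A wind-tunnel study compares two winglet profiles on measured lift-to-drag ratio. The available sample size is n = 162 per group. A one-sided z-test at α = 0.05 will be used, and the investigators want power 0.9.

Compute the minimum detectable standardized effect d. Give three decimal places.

Need Φ(δ − 1.645) = 0.9, so δ = 1.645 + 1.282 = 2.926.
δ = d·√(n/2) ⇒ d = δ/√(n/2) = 2.926/√(162/2) = 0.3252.

d ≈ 0.325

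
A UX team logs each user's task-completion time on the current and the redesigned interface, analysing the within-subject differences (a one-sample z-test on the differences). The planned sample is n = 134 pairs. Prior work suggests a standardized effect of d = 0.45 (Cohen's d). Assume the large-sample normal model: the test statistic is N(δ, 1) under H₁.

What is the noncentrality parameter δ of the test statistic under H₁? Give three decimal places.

δ ≈ 5.209

δ = d·√n = 0.45 × √134 = 5.2091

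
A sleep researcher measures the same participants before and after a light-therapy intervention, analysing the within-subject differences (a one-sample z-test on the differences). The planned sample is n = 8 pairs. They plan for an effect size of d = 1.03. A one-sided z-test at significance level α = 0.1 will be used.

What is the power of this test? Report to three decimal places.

Power ≈ 0.949

Noncentrality parameter: δ = d·√n = 1.03 × √8 = 2.9133
One-sided α = 0.1 → critical value z_{0.1} = 1.282.
Power = Φ(δ − 1.282) = Φ(1.632) = 0.9486.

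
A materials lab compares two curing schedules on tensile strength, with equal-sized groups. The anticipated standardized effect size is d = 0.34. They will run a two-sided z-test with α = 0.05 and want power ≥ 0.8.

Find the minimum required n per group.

For power 0.8 need Φ(δ − z_{0.025}) = 0.8, so δ = z_{0.025} + z_{0.20} = 1.960 + 0.842 = 2.802.
(For δ > 0 the lower-tail rejection region contributes negligibly to power, so the one-term inversion is standard.)
δ = d·√(n/2) ⇒ n = 2(δ/d)² = 2 × (2.802 / 0.34)² = 135.79.
Rounding up, n = 136 per group.

n = 136 per group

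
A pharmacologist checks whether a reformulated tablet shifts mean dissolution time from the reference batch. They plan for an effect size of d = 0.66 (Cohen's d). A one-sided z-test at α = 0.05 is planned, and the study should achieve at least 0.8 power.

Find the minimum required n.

n = 15

Set Φ(δ − 1.645) = 0.8; then δ − 1.645 = Φ⁻¹(0.8) = 0.842, giving δ = 2.486.
δ = d·√n ⇒ n = (δ/d)² = (2.486 / 0.66)² = 14.19.
Round up to the next whole unit.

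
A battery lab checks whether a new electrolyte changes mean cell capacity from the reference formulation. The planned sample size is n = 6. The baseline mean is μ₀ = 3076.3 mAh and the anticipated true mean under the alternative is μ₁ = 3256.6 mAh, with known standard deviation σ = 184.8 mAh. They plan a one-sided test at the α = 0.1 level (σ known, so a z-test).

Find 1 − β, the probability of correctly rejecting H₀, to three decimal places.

Power ≈ 0.866

Standardized effect: d = |μ₁ − μ₀| / σ = |3256.6 − 3076.3| / 184.8 = 0.9756
Noncentrality parameter: δ = d·√n = 0.9756 × √6 = 2.3898
Critical value for a one-sided test at α = 0.1: z_α = 1.282.
Power = P(Z > 1.282 − δ) = Φ(1.108) = 0.8661.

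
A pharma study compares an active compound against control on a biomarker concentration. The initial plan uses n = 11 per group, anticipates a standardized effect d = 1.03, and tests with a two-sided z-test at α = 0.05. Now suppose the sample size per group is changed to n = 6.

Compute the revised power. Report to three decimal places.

With n = 6 per group: δ = d·√(n/2) = 1.03 × √(6/2) = 1.7840. Critical value z_{0.025} = 1.960.
Revised power = Φ(δ − 1.960) + Φ(−δ − 1.960) = Φ(-0.176) + Φ(-3.744) = 0.4302 + 0.0001 = 0.4303.

Power ≈ 0.430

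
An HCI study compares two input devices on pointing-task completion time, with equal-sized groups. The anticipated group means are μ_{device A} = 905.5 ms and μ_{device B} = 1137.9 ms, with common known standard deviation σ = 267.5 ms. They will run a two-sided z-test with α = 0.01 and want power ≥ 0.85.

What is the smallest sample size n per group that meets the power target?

n = 35 per group

Standardized effect: d = |μ_{device A} − μ_{device B}| / σ = |905.5 − 1137.9| / 267.5 = 0.8688
Set Φ(δ − 2.576) = 0.85; then δ − 2.576 = Φ⁻¹(0.85) = 1.036, giving δ = 3.612.
(The Φ(−δ − z_{α/2}) term is vanishingly small for δ > 0 and is dropped in the standard sample-size formula.)
δ = d·√(n/2) ⇒ n = 2(δ/d)² = 2 × (3.612 / 0.8688)² = 34.58.
Round up to the next whole unit.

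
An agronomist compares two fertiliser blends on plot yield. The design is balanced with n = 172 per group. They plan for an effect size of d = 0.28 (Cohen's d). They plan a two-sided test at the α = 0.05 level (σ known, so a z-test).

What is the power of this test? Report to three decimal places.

Noncentrality parameter: δ = d·√(n/2) = 0.28 × √(172/2) = 2.5966
Two-sided α = 0.05 → critical value z_{0.025} = 1.960.
Power = Φ(δ − 1.960) + Φ(−δ − 1.960) = Φ(0.637) + Φ(-4.557) = 0.7378 + 0.0000 = 0.7378.

Power ≈ 0.738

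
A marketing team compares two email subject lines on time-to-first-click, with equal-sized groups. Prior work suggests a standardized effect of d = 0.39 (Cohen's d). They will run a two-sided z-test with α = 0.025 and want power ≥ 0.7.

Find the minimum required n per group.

n = 101 per group

For power 0.7 need Φ(δ − z_{0.0125}) = 0.7, so δ = z_{0.0125} + z_{0.30} = 2.241 + 0.524 = 2.766.
(The Φ(−δ − z_{α/2}) term is vanishingly small for δ > 0 and is dropped in the standard sample-size formula.)
δ = d·√(n/2) ⇒ n = 2(δ/d)² = 2 × (2.766 / 0.39)² = 100.59.
Round up to the next whole unit.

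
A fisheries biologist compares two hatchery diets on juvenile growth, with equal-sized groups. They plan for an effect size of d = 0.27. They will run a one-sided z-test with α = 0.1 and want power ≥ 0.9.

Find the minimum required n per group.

For power 0.9 need Φ(δ − z_{0.1}) = 0.9, so δ = z_{0.1} + z_{0.10} = 1.282 + 1.282 = 2.563.
δ = d·√(n/2) ⇒ n = 2(δ/d)² = 2 × (2.563 / 0.27)² = 180.23.
Round up to the next whole unit.

n = 181 per group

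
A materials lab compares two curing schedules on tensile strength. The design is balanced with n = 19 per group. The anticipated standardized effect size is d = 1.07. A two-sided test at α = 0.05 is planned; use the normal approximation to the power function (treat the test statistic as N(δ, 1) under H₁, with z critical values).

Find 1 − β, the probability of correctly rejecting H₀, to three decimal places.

Power ≈ 0.910

Noncentrality parameter: λ = d·√(n/2) = 1.07 × √(19/2) = 3.2980
Two-sided α = 0.05 → critical value z_{0.025} = 1.960.
Power = Φ(λ − 1.960) + Φ(−λ − 1.960) = Φ(1.338) + Φ(-5.258) = 0.9096 + 0.0000 = 0.9096.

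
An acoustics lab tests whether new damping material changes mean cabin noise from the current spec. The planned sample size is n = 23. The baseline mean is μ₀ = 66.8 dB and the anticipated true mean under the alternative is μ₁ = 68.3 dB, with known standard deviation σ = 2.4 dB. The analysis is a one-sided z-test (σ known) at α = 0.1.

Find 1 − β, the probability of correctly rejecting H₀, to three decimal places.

Standardized effect: d = |μ₁ − μ₀| / σ = |68.3 − 66.8| / 2.4 = 0.6250
Noncentrality parameter: δ = d·√n = 0.6250 × √23 = 2.9974
Critical value for a one-sided test at α = 0.1: z_α = 1.282.
Power = Φ(δ − 1.282) = Φ(1.716) = 0.9569.

Power ≈ 0.957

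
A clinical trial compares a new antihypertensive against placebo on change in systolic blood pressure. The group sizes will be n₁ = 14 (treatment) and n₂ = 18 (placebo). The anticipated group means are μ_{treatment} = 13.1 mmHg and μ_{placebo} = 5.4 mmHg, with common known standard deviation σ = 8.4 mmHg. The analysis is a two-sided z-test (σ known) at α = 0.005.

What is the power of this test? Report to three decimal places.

Standardized effect: d = |μ_{treatment} − μ_{placebo}| / σ = |13.1 − 5.4| / 8.4 = 0.9167
Noncentrality parameter: λ = d / √(1/n₁ + 1/n₂) = 0.9167 / √(1/14 + 1/18) = 2.5724
Two-sided α = 0.005 → critical value z_{0.0025} = 2.807.
Power = Φ(λ − 2.807) + Φ(−λ − 2.807) = Φ(-0.235) + Φ(-5.379) = 0.4072 + 0.0000 = 0.4072.

Power ≈ 0.407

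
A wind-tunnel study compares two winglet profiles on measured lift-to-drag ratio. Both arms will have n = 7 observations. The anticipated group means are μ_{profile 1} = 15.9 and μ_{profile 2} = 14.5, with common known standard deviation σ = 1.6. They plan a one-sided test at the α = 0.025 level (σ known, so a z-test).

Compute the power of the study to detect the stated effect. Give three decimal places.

Standardized effect: d = |μ_{profile 1} − μ_{profile 2}| / σ = |15.9 − 14.5| / 1.6 = 0.8750
Noncentrality parameter: δ = d·√(n/2) = 0.8750 × √(7/2) = 1.6370
One-sided α = 0.025 → critical value z_{0.025} = 1.960.
Power = Φ(δ − 1.960) = Φ(-0.323) = 0.3734.

Power ≈ 0.373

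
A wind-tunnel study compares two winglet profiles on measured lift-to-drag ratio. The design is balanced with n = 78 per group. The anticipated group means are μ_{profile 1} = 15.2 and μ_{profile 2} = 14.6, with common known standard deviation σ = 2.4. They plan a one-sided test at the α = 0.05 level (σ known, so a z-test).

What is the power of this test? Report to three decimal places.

Standardized effect: d = |μ_{profile 1} − μ_{profile 2}| / σ = |15.2 − 14.6| / 2.4 = 0.2500
Noncentrality parameter: λ = d·√(n/2) = 0.2500 × √(78/2) = 1.5612
Critical value for a one-sided test at α = 0.05: z_α = 1.645.
Power = Φ(λ − 1.645) = Φ(-0.084) = 0.4667.

Power ≈ 0.467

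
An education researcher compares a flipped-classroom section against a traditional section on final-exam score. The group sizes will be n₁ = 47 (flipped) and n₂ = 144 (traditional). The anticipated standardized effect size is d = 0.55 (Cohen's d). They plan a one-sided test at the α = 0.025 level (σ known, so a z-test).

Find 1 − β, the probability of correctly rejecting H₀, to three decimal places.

Power ≈ 0.906

Noncentrality parameter: δ = d / √(1/n₁ + 1/n₂) = 0.55 / √(1/47 + 1/144) = 3.2740
Critical value for a one-sided test at α = 0.025: z_α = 1.960.
Power = Φ(δ − 1.960) = Φ(1.314) = 0.9056.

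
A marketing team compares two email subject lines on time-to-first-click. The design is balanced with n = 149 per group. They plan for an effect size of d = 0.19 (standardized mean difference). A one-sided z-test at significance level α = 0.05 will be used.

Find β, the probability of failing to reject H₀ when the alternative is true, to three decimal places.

β ≈ 0.502

Noncentrality parameter: δ = d·√(n/2) = 0.19 × √(149/2) = 1.6400
Critical value for a one-sided test at α = 0.05: z_α = 1.645.
Power = Φ(δ − 1.645) = Φ(-0.005) = 0.4980.
Type II error: β = 1 − power = 1 − 0.4980 = 0.5020.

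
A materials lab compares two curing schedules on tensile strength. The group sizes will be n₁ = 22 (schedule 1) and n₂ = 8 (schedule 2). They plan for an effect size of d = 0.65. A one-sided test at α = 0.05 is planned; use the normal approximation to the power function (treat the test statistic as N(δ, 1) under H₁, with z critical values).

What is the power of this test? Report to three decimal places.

Noncentrality parameter: δ = d / √(1/n₁ + 1/n₂) = 0.65 / √(1/22 + 1/8) = 1.5744
Critical value for a one-sided test at α = 0.05: z_α = 1.645.
Power = Φ(δ − 1.645) = Φ(-0.070) = 0.4719.

Power ≈ 0.472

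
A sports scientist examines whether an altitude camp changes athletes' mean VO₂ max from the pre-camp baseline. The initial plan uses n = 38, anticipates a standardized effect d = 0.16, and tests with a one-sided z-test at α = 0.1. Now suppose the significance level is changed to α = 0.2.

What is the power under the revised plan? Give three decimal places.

Power ≈ 0.558

δ = d·√n = 0.16 × √38 = 0.9863 (unchanged). New critical value: z_{0.2} = 0.842.
Revised power = P(Z > 0.842 − δ) = Φ(0.145) = 0.5575.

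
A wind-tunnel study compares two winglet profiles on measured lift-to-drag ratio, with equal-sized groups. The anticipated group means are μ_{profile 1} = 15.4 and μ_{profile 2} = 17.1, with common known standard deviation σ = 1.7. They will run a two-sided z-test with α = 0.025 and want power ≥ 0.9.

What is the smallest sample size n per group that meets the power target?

Standardized effect: d = |μ_{profile 1} − μ_{profile 2}| / σ = |15.4 − 17.1| / 1.7 = 1.0000
For power 0.9 need Φ(δ − z_{0.0125}) = 0.9, so δ = z_{0.0125} + z_{0.10} = 2.241 + 1.282 = 3.523.
(The Φ(−δ − z_{α/2}) term is vanishingly small for δ > 0 and is dropped in the standard sample-size formula.)
δ = d·√(n/2) ⇒ n = 2(δ/d)² = 2 × (3.523 / 1.0000)² = 24.82.
Round up to the next whole unit.

n = 25 per group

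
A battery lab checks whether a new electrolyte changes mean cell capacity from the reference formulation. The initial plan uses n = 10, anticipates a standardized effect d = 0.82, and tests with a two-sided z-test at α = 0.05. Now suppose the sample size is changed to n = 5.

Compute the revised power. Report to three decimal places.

Power ≈ 0.450

With n = 5: δ = d·√n = 0.82 × √5 = 1.8336. Critical value z_{0.025} = 1.960.
Revised power = Φ(δ − 1.960) + Φ(−δ − 1.960) = Φ(-0.126) + Φ(-3.794) = 0.4497 + 0.0001 = 0.4498.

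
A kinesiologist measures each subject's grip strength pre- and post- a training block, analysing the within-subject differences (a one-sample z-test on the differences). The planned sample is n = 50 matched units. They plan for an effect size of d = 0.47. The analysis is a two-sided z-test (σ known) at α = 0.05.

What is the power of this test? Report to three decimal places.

Noncentrality parameter: δ = d·√n = 0.47 × √50 = 3.3234
Two-sided α = 0.05 → critical value z_{0.025} = 1.960.
Power = Φ(δ − 1.960) + Φ(−δ − 1.960) = Φ(1.363) + Φ(-5.283) = 0.9136 + 0.0000 = 0.9136.

Power ≈ 0.914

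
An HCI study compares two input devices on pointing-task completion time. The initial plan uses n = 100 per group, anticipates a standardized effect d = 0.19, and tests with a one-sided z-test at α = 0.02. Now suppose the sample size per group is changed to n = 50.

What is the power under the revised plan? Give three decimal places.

With n = 50 per group: δ = d·√(n/2) = 0.19 × √(50/2) = 0.9500. Critical value z_{0.02} = 2.054.
Revised power = P(Z > 2.054 − δ) = Φ(-1.104) = 0.1349.

Power ≈ 0.135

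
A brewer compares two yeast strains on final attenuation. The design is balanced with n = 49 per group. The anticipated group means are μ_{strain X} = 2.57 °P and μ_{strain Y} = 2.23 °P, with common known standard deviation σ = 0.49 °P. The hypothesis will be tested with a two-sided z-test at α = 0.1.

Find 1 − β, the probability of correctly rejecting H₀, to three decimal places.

Standardized effect: d = |μ_{strain X} − μ_{strain Y}| / σ = |2.57 − 2.23| / 0.49 = 0.6939
Noncentrality parameter: δ = d·√(n/2) = 0.6939 × √(49/2) = 3.4345
Critical value for a two-sided test at α = 0.1: z_{α/2} = 1.645.
Power = Φ(δ − 1.645) + Φ(−δ − 1.645) = Φ(1.790) + Φ(-5.079) = 0.9632 + 0.0000 = 0.9632.

Power ≈ 0.963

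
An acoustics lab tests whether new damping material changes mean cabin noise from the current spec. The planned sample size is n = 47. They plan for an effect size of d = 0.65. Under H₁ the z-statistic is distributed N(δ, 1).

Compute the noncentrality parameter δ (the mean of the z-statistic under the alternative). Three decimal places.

δ ≈ 4.456

δ = d·√n = 0.65 × √47 = 4.4562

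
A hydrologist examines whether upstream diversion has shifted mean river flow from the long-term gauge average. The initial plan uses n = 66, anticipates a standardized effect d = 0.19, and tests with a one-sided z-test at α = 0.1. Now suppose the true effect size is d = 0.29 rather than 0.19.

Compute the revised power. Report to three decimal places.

With d = 0.29: δ = d·√n = 0.29 × √66 = 2.3560. Critical value z_{0.1} = 1.282.
Revised power = Φ(δ − 1.282) = Φ(1.074) = 0.8587.

Power ≈ 0.859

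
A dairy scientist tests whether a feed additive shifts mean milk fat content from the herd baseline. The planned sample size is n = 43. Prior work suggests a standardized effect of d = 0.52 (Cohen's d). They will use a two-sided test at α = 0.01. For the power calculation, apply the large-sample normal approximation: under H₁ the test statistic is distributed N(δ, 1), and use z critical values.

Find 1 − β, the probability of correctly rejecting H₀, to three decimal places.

Power ≈ 0.798

Noncentrality parameter: δ = d·√n = 0.52 × √43 = 3.4099
Two-sided α = 0.01 → critical value z_{0.005} = 2.576.
Power = Φ(δ − 2.576) + Φ(−δ − 2.576) = Φ(0.834) + Φ(-5.986) = 0.7979 + 0.0000 = 0.7979.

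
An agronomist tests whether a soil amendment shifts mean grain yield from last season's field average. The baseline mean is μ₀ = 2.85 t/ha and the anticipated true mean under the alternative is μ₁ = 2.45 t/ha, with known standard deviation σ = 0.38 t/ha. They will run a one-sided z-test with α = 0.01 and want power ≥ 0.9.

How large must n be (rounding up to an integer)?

n = 12

Standardized effect: d = |μ₁ − μ₀| / σ = |2.45 − 2.85| / 0.38 = 1.0526
For power 0.9 need Φ(δ − z_{0.01}) = 0.9, so δ = z_{0.01} + z_{0.10} = 2.326 + 1.282 = 3.608.
δ = d·√n ⇒ n = (δ/d)² = (3.608 / 1.0526)² = 11.75.
Round up to the next whole unit.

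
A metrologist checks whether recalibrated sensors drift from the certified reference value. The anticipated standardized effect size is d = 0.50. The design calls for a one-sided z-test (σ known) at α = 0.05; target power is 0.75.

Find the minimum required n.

For power 0.75 need Φ(δ − z_{0.05}) = 0.75, so δ = z_{0.05} + z_{0.25} = 1.645 + 0.674 = 2.319.
δ = d·√n ⇒ n = (δ/d)² = (2.319 / 0.50)² = 21.52.
Rounding up, n = 22.

n = 22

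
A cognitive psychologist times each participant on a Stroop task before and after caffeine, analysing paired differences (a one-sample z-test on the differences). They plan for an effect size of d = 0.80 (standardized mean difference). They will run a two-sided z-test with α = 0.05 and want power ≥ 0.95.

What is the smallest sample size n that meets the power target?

Set Φ(δ − 1.960) = 0.95; then δ − 1.960 = Φ⁻¹(0.95) = 1.645, giving δ = 3.605.
(Ignoring the negligible lower-tail rejection probability gives the usual closed-form inversion.)
δ = d·√n ⇒ n = (δ/d)² = (3.605 / 0.80)² = 20.30.
Round up to the next whole unit.

n = 21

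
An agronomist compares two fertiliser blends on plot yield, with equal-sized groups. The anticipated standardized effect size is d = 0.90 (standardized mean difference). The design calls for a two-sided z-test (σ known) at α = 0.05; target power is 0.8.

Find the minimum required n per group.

n = 20 per group

For power 0.8 need Φ(δ − z_{0.025}) = 0.8, so δ = z_{0.025} + z_{0.20} = 1.960 + 0.842 = 2.802.
(For δ > 0 the lower-tail rejection region contributes negligibly to power, so the one-term inversion is standard.)
δ = d·√(n/2) ⇒ n = 2(δ/d)² = 2 × (2.802 / 0.90)² = 19.38.
Rounding up, n = 20 per group.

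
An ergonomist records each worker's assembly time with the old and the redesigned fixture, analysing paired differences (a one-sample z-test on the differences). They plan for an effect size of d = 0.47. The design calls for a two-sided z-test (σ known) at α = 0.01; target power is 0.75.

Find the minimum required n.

Set Φ(δ − 2.576) = 0.75; then δ − 2.576 = Φ⁻¹(0.75) = 0.674, giving δ = 3.250.
(Ignoring the negligible lower-tail rejection probability gives the usual closed-form inversion.)
δ = d·√n ⇒ n = (δ/d)² = (3.250 / 0.47)² = 47.83.
Round up to the next whole unit.

n = 48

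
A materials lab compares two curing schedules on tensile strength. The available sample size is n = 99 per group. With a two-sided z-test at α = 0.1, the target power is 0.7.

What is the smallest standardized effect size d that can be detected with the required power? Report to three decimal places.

Need Φ(δ − 1.645) = 0.7, so δ = 1.645 + 0.524 = 2.169.
(The second rejection-region term Φ(−δ − z_{α/2}) is negligible and dropped.)
δ = d·√(n/2) ⇒ d = δ/√(n/2) = 2.169/√(99/2) = 0.3083.

d ≈ 0.308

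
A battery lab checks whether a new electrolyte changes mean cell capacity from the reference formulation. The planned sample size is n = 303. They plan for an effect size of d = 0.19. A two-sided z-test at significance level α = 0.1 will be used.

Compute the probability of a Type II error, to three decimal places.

Noncentrality parameter: δ = d·√n = 0.19 × √303 = 3.3073
Two-sided α = 0.1 → critical value z_{0.05} = 1.645.
Power = Φ(δ − 1.645) + Φ(−δ − 1.645) = Φ(1.662) + Φ(-4.952) = 0.9518 + 0.0000 = 0.9518.
Type II error: β = 1 − power = 1 − 0.9518 = 0.0482.

β ≈ 0.048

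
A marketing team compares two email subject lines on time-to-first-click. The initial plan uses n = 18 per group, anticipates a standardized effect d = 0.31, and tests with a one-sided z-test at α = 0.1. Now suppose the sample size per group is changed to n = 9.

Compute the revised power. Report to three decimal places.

With n = 9 per group: δ = d·√(n/2) = 0.31 × √(9/2) = 0.6576. Critical value z_{0.1} = 1.282.
Revised power = P(Z > 1.282 − δ) = Φ(-0.624) = 0.2663.

Power ≈ 0.266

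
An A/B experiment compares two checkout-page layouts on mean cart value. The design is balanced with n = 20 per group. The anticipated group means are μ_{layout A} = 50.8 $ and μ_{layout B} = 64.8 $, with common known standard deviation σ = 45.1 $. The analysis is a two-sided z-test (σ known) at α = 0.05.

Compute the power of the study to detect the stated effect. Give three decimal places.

Power ≈ 0.166

Standardized effect: d = |μ_{layout A} − μ_{layout B}| / σ = |50.8 − 64.8| / 45.1 = 0.3104
Noncentrality parameter: λ = d·√(n/2) = 0.3104 × √(20/2) = 0.9816
Two-sided α = 0.05 → critical value z_{0.025} = 1.960.
Power = Φ(λ − 1.960) + Φ(−λ − 1.960) = Φ(-0.978) + Φ(-2.942) = 0.1640 + 0.0016 = 0.1656.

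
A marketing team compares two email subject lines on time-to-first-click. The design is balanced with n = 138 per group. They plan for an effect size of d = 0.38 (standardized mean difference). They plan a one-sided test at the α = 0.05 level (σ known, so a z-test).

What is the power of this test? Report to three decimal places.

Power ≈ 0.935

Noncentrality parameter: δ = d·√(n/2) = 0.38 × √(138/2) = 3.1565
Critical value for a one-sided test at α = 0.05: z_α = 1.645.
Power = Φ(δ − 1.645) = Φ(1.512) = 0.9347.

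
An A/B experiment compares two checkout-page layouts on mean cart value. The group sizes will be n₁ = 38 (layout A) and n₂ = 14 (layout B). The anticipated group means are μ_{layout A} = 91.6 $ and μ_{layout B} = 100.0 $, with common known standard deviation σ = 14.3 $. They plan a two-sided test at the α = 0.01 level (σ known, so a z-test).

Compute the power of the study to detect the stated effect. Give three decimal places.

Standardized effect: d = |μ_{layout A} − μ_{layout B}| / σ = |91.6 − 100.0| / 14.3 = 0.5874
Noncentrality parameter: δ = d / √(1/n₁ + 1/n₂) = 0.5874 / √(1/38 + 1/14) = 1.8789
Two-sided α = 0.01 → critical value z_{0.005} = 2.576.
Power = Φ(δ − 2.576) + Φ(−δ − 2.576) = Φ(-0.697) + Φ(-4.455) = 0.2429 + 0.0000 = 0.2429.

Power ≈ 0.243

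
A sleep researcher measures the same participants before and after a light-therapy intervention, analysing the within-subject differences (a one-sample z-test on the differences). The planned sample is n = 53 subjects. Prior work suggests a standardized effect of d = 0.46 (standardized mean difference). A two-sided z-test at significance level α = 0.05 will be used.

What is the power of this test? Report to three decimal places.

Noncentrality parameter: δ = d·√n = 0.46 × √53 = 3.3489
Critical value for a two-sided test at α = 0.05: z_{α/2} = 1.960.
Power = Φ(δ − 1.960) + Φ(−δ − 1.960) = Φ(1.389) + Φ(-5.309) = 0.9176 + 0.0000 = 0.9176.

Power ≈ 0.918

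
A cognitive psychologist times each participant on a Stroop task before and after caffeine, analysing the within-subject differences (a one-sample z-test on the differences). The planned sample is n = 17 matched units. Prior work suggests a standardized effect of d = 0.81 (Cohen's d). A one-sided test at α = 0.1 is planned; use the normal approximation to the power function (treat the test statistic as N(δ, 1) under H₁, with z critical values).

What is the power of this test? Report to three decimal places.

Noncentrality parameter: δ = d·√n = 0.81 × √17 = 3.3397
One-sided α = 0.1 → critical value z_{0.1} = 1.282.
Power = Φ(δ − 1.282) = Φ(2.058) = 0.9802.

Power ≈ 0.980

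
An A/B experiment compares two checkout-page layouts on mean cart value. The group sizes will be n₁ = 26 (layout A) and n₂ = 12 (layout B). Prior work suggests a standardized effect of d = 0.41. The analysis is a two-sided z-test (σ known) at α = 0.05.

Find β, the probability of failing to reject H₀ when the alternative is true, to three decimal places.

β ≈ 0.783

Noncentrality parameter: δ = d / √(1/n₁ + 1/n₂) = 0.41 / √(1/26 + 1/12) = 1.1748
Two-sided α = 0.05 → critical value z_{0.025} = 1.960.
Power = Φ(δ − 1.960) + Φ(−δ − 1.960) = Φ(-0.785) + Φ(-3.135) = 0.2162 + 0.0009 = 0.2170.
Type II error: β = 1 − power = 1 − 0.2170 = 0.7830.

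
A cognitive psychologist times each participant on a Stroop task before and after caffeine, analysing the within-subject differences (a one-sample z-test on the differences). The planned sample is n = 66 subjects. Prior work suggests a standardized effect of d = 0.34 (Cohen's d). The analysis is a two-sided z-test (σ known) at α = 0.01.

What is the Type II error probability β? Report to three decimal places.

Noncentrality parameter: δ = d·√n = 0.34 × √66 = 2.7622
Critical value for a two-sided test at α = 0.01: z_{α/2} = 2.576.
Power = Φ(δ − 2.576) + Φ(−δ − 2.576) = Φ(0.186) + Φ(-5.338) = 0.5739 + 0.0000 = 0.5739.
Type II error: β = 1 − power = 1 − 0.5739 = 0.4261.

β ≈ 0.426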